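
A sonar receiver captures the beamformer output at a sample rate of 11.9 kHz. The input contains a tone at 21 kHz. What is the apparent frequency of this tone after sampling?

21 kHz mod fs = 9.1 kHz.
9.1 kHz > fs/2 = 5.95 kHz, folds to fs − 9.1 kHz = 2.8 kHz.

2.8 kHz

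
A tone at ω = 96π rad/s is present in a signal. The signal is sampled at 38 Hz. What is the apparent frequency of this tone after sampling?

10 Hz

ω = 96π rad/s → f = ω/(2π) = 48 Hz.
48 Hz mod fs = 10 Hz.
10 Hz ≤ fs/2 = 19 Hz, appears at 10 Hz.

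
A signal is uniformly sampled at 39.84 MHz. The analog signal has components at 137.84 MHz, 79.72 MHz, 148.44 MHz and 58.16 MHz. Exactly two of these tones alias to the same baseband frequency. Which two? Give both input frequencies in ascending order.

58.16 MHz, 137.84 MHz

fs/2 = 19.92 MHz.
137.84 MHz mod fs = 18.32 MHz.
18.32 MHz ≤ fs/2 = 19.92 MHz, appears at 18.32 MHz.
79.72 MHz mod fs = 0.04 MHz.
0.04 MHz ≤ fs/2 = 19.92 MHz, appears at 0.04 MHz.
148.44 MHz mod fs = 28.92 MHz.
28.92 MHz > fs/2 = 19.92 MHz, folds to fs − 28.92 MHz = 10.92 MHz.
58.16 MHz mod fs = 18.32 MHz.
18.32 MHz ≤ fs/2 = 19.92 MHz, appears at 18.32 MHz.
58.16 MHz and 137.84 MHz both map to 18.32 MHz.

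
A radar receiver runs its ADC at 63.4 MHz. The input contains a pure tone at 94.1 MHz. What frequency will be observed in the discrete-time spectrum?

94.1 MHz mod fs = 30.7 MHz.
30.7 MHz ≤ fs/2 = 31.7 MHz, appears at 30.7 MHz.

30.7 MHz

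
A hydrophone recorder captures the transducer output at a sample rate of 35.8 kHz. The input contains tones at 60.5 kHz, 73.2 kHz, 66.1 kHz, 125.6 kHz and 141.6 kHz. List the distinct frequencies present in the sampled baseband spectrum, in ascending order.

fs/2 = 17.9 kHz.
60.5 kHz mod fs = 24.7 kHz.
24.7 kHz > fs/2 = 17.9 kHz, folds to fs − 24.7 kHz = 11.1 kHz.
73.2 kHz mod fs = 1.6 kHz.
1.6 kHz ≤ fs/2 = 17.9 kHz, appears at 1.6 kHz.
66.1 kHz mod fs = 30.3 kHz.
30.3 kHz > fs/2 = 17.9 kHz, folds to fs − 30.3 kHz = 5.5 kHz.
125.6 kHz mod fs = 18.2 kHz.
18.2 kHz > fs/2 = 17.9 kHz, folds to fs − 18.2 kHz = 17.6 kHz.
141.6 kHz mod fs = 34.2 kHz.
34.2 kHz > fs/2 = 17.9 kHz, folds to fs − 34.2 kHz = 1.6 kHz.
Distinct values: {1.6 kHz, 5.5 kHz, 11.1 kHz, 17.6 kHz}.

1.6 kHz, 5.5 kHz, 11.1 kHz, 17.6 kHz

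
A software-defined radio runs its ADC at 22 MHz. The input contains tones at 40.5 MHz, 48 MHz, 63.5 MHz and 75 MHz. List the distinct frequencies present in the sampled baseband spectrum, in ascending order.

2.5 MHz, 3.5 MHz, 4 MHz, 9 MHz

fs/2 = 11 MHz.
40.5 MHz mod fs = 18.5 MHz.
18.5 MHz > fs/2 = 11 MHz, folds to fs − 18.5 MHz = 3.5 MHz.
48 MHz mod fs = 4 MHz.
4 MHz ≤ fs/2 = 11 MHz, appears at 4 MHz.
63.5 MHz mod fs = 19.5 MHz.
19.5 MHz > fs/2 = 11 MHz, folds to fs − 19.5 MHz = 2.5 MHz.
75 MHz mod fs = 9 MHz.
9 MHz ≤ fs/2 = 11 MHz, appears at 9 MHz.
Distinct values: {2.5 MHz, 3.5 MHz, 4 MHz, 9 MHz}.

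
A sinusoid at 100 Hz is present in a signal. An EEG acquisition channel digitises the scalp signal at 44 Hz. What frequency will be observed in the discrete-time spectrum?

100 Hz mod fs = 12 Hz.
12 Hz ≤ fs/2 = 22 Hz, appears at 12 Hz.

12 Hz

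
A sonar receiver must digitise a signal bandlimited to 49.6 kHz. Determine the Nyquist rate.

Nyquist rate = 2 × 49.6 kHz = 99.2 kHz.

99.2 kHz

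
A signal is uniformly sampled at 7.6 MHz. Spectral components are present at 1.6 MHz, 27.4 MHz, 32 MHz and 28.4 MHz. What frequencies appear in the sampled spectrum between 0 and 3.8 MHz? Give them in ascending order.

fs/2 = 3.8 MHz.
1.6 MHz ≤ fs/2 = 3.8 MHz, passes unchanged.
27.4 MHz mod fs = 4.6 MHz.
4.6 MHz > fs/2 = 3.8 MHz, folds to fs − 4.6 MHz = 3 MHz.
32 MHz mod fs = 1.6 MHz.
1.6 MHz ≤ fs/2 = 3.8 MHz, appears at 1.6 MHz.
28.4 MHz mod fs = 5.6 MHz.
5.6 MHz > fs/2 = 3.8 MHz, folds to fs − 5.6 MHz = 2 MHz.
Distinct values: {1.6 MHz, 2 MHz, 3 MHz}.

1.6 MHz, 2 MHz, 3 MHz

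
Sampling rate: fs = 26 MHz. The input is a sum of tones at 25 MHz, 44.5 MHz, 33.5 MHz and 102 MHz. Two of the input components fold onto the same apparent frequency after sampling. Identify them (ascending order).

fs/2 = 13 MHz.
25 MHz > fs/2 = 13 MHz, folds to fs − 25 MHz = 1 MHz.
44.5 MHz mod fs = 18.5 MHz.
18.5 MHz > fs/2 = 13 MHz, folds to fs − 18.5 MHz = 7.5 MHz.
33.5 MHz mod fs = 7.5 MHz.
7.5 MHz ≤ fs/2 = 13 MHz, appears at 7.5 MHz.
102 MHz mod fs = 24 MHz.
24 MHz > fs/2 = 13 MHz, folds to fs − 24 MHz = 2 MHz.
33.5 MHz and 44.5 MHz both map to 7.5 MHz.

33.5 MHz, 44.5 MHz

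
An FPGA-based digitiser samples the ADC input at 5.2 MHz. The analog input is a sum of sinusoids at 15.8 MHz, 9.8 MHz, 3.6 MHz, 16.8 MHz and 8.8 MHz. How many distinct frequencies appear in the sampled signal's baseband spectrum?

fs/2 = 2.6 MHz.
15.8 MHz mod fs = 0.2 MHz.
0.2 MHz ≤ fs/2 = 2.6 MHz, appears at 0.2 MHz.
9.8 MHz mod fs = 4.6 MHz.
4.6 MHz > fs/2 = 2.6 MHz, folds to fs − 4.6 MHz = 0.6 MHz.
3.6 MHz > fs/2 = 2.6 MHz, folds to fs − 3.6 MHz = 1.6 MHz.
16.8 MHz mod fs = 1.2 MHz.
1.2 MHz ≤ fs/2 = 2.6 MHz, appears at 1.2 MHz.
8.8 MHz mod fs = 3.6 MHz.
3.6 MHz > fs/2 = 2.6 MHz, folds to fs − 3.6 MHz = 1.6 MHz.
Distinct values: {0.2 MHz, 0.6 MHz, 1.2 MHz, 1.6 MHz} → 4.

4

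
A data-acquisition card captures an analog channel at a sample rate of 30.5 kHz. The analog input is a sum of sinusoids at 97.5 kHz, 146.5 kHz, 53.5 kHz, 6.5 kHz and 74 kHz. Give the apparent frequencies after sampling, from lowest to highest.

fs/2 = 15.25 kHz.
97.5 kHz mod fs = 6 kHz.
6 kHz ≤ fs/2 = 15.25 kHz, appears at 6 kHz.
146.5 kHz mod fs = 24.5 kHz.
24.5 kHz > fs/2 = 15.25 kHz, folds to fs − 24.5 kHz = 6 kHz.
53.5 kHz mod fs = 23 kHz.
23 kHz > fs/2 = 15.25 kHz, folds to fs − 23 kHz = 7.5 kHz.
6.5 kHz ≤ fs/2 = 15.25 kHz, passes unchanged.
74 kHz mod fs = 13 kHz.
13 kHz ≤ fs/2 = 15.25 kHz, appears at 13 kHz.
Distinct values: {6 kHz, 6.5 kHz, 7.5 kHz, 13 kHz}.

6 kHz, 6.5 kHz, 7.5 kHz, 13 kHz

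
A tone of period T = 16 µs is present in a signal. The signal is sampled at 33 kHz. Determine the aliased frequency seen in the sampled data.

3.5 kHz

T = 16 µs → f = 1/T = 62.5 kHz.
62.5 kHz mod fs = 29.5 kHz.
29.5 kHz > fs/2 = 16.5 kHz, folds to fs − 29.5 kHz = 3.5 kHz.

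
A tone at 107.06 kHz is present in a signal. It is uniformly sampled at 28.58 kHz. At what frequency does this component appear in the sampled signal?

107.06 kHz mod fs = 21.32 kHz.
21.32 kHz > fs/2 = 14.29 kHz, folds to fs − 21.32 kHz = 7.26 kHz.

7.26 kHz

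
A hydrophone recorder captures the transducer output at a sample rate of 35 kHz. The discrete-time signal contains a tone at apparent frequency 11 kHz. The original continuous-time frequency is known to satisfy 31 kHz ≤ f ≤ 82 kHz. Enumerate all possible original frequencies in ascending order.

Frequencies that alias to 11 kHz are k·fs ± 11 kHz for integer k ≥ 0.
k=0: 11 kHz.
k=1: 24 kHz, 46 kHz.
k=2: 59 kHz, 81 kHz.
k=3: 94 kHz, 116 kHz.
Within [31 kHz, 82 kHz]: 46 kHz, 59 kHz, 81 kHz.

46 kHz, 59 kHz, 81 kHz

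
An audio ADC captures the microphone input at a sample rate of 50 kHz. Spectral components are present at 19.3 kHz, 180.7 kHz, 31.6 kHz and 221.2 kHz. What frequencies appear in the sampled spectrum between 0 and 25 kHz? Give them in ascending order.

18.4 kHz, 19.3 kHz, 21.2 kHz

fs/2 = 25 kHz.
19.3 kHz ≤ fs/2 = 25 kHz, passes unchanged.
180.7 kHz mod fs = 30.7 kHz.
30.7 kHz > fs/2 = 25 kHz, folds to fs − 30.7 kHz = 19.3 kHz.
31.6 kHz > fs/2 = 25 kHz, folds to fs − 31.6 kHz = 18.4 kHz.
221.2 kHz mod fs = 21.2 kHz.
21.2 kHz ≤ fs/2 = 25 kHz, appears at 21.2 kHz.
Distinct values: {18.4 kHz, 19.3 kHz, 21.2 kHz}.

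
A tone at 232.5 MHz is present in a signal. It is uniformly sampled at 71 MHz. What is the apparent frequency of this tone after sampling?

232.5 MHz mod fs = 19.5 MHz.
19.5 MHz ≤ fs/2 = 35.5 MHz, appears at 19.5 MHz.

19.5 MHz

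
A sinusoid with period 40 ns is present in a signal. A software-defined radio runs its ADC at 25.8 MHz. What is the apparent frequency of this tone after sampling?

T = 40 ns → f = 1/T = 25 MHz.
25 MHz > fs/2 = 12.9 MHz, folds to fs − 25 MHz = 0.8 MHz.

0.8 MHz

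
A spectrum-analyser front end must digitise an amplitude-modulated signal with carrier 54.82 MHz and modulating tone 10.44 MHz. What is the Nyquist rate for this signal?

AM sidebands sit at fc ± fm = 44.38 MHz and 65.26 MHz.
Highest-frequency component: 65.26 MHz.
Nyquist rate = 2 × 65.26 MHz = 130.52 MHz.

130.52 MHz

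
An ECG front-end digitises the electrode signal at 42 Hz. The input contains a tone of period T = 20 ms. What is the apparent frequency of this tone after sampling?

8 Hz

T = 20 ms → f = 1/T = 50 Hz.
50 Hz mod fs = 8 Hz.
8 Hz ≤ fs/2 = 21 Hz, appears at 8 Hz.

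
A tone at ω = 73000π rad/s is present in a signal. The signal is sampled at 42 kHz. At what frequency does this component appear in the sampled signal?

5.5 kHz

ω = 73000π rad/s → f = ω/(2π) = 36500 Hz = 36.5 kHz.
36.5 kHz > fs/2 = 21 kHz, folds to fs − 36.5 kHz = 5.5 kHz.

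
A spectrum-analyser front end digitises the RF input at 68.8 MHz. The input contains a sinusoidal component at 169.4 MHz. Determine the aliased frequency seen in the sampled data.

169.4 MHz mod fs = 31.8 MHz.
31.8 MHz ≤ fs/2 = 34.4 MHz, appears at 31.8 MHz.

31.8 MHz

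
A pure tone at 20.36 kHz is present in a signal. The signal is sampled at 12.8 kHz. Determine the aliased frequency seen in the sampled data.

5.24 kHz

20.36 kHz mod fs = 7.56 kHz.
7.56 kHz > fs/2 = 6.4 kHz, folds to fs − 7.56 kHz = 5.24 kHz.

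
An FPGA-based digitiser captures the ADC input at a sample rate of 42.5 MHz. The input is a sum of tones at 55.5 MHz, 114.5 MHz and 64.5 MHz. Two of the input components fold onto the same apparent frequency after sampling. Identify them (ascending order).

55.5 MHz, 114.5 MHz

fs/2 = 21.25 MHz.
55.5 MHz mod fs = 13 MHz.
13 MHz ≤ fs/2 = 21.25 MHz, appears at 13 MHz.
114.5 MHz mod fs = 29.5 MHz.
29.5 MHz > fs/2 = 21.25 MHz, folds to fs − 29.5 MHz = 13 MHz.
64.5 MHz mod fs = 22 MHz.
22 MHz > fs/2 = 21.25 MHz, folds to fs − 22 MHz = 20.5 MHz.
55.5 MHz and 114.5 MHz both map to 13 MHz.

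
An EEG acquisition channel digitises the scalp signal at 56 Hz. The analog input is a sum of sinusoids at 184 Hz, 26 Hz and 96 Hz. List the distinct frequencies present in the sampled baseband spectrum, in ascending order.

16 Hz, 26 Hz

fs/2 = 28 Hz.
184 Hz mod fs = 16 Hz.
16 Hz ≤ fs/2 = 28 Hz, appears at 16 Hz.
26 Hz ≤ fs/2 = 28 Hz, passes unchanged.
96 Hz mod fs = 40 Hz.
40 Hz > fs/2 = 28 Hz, folds to fs − 40 Hz = 16 Hz.
Distinct values: {16 Hz, 26 Hz}.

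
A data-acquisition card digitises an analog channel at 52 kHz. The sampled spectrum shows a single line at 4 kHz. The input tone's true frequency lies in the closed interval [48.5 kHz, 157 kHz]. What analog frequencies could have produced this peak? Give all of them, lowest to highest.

56 kHz, 100 kHz, 108 kHz, 152 kHz

Frequencies that alias to 4 kHz are k·fs ± 4 kHz for integer k ≥ 0.
k=0: 4 kHz.
k=1: 48 kHz, 56 kHz.
k=2: 100 kHz, 108 kHz.
k=3: 152 kHz, 160 kHz.
k=4: 204 kHz, 212 kHz.
Within [48.5 kHz, 157 kHz]: 56 kHz, 100 kHz, 108 kHz, 152 kHz.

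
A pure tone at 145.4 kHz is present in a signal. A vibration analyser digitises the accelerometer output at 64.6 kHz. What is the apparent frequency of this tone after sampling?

145.4 kHz mod fs = 16.2 kHz.
16.2 kHz ≤ fs/2 = 32.3 kHz, appears at 16.2 kHz.

16.2 kHz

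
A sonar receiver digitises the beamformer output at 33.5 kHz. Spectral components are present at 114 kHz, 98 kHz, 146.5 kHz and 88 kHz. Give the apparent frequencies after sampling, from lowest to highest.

fs/2 = 16.75 kHz.
114 kHz mod fs = 13.5 kHz.
13.5 kHz ≤ fs/2 = 16.75 kHz, appears at 13.5 kHz.
98 kHz mod fs = 31 kHz.
31 kHz > fs/2 = 16.75 kHz, folds to fs − 31 kHz = 2.5 kHz.
146.5 kHz mod fs = 12.5 kHz.
12.5 kHz ≤ fs/2 = 16.75 kHz, appears at 12.5 kHz.
88 kHz mod fs = 21 kHz.
21 kHz > fs/2 = 16.75 kHz, folds to fs − 21 kHz = 12.5 kHz.
Distinct values: {2.5 kHz, 12.5 kHz, 13.5 kHz}.

2.5 kHz, 12.5 kHz, 13.5 kHz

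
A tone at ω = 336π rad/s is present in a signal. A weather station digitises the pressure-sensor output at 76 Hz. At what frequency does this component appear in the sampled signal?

ω = 336π rad/s → f = ω/(2π) = 168 Hz.
168 Hz mod fs = 16 Hz.
16 Hz ≤ fs/2 = 38 Hz, appears at 16 Hz.

16 Hz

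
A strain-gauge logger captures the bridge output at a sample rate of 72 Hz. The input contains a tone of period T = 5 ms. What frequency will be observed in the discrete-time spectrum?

T = 5 ms → f = 1/T = 200 Hz.
200 Hz mod fs = 56 Hz.
56 Hz > fs/2 = 36 Hz, folds to fs − 56 Hz = 16 Hz.

16 Hz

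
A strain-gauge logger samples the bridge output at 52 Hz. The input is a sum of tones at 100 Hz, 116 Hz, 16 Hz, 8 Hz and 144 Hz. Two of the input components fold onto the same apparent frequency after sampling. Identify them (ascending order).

fs/2 = 26 Hz.
100 Hz mod fs = 48 Hz.
48 Hz > fs/2 = 26 Hz, folds to fs − 48 Hz = 4 Hz.
116 Hz mod fs = 12 Hz.
12 Hz ≤ fs/2 = 26 Hz, appears at 12 Hz.
16 Hz ≤ fs/2 = 26 Hz, passes unchanged.
8 Hz ≤ fs/2 = 26 Hz, passes unchanged.
144 Hz mod fs = 40 Hz.
40 Hz > fs/2 = 26 Hz, folds to fs − 40 Hz = 12 Hz.
116 Hz and 144 Hz both map to 12 Hz.

116 Hz, 144 Hz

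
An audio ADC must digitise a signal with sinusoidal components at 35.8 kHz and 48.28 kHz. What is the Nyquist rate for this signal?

Highest-frequency component: 48.28 kHz.
Nyquist rate = 2 × 48.28 kHz = 96.56 kHz.

96.56 kHz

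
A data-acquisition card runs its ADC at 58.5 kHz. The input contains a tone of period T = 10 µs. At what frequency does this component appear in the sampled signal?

17 kHz

T = 10 µs → f = 1/T = 100 kHz.
100 kHz mod fs = 41.5 kHz.
41.5 kHz > fs/2 = 29.25 kHz, folds to fs − 41.5 kHz = 17 kHz.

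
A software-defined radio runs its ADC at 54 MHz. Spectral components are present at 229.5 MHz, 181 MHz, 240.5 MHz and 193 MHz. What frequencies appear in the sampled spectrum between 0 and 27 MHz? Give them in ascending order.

13.5 MHz, 19 MHz, 23 MHz, 24.5 MHz

fs/2 = 27 MHz.
229.5 MHz mod fs = 13.5 MHz.
13.5 MHz ≤ fs/2 = 27 MHz, appears at 13.5 MHz.
181 MHz mod fs = 19 MHz.
19 MHz ≤ fs/2 = 27 MHz, appears at 19 MHz.
240.5 MHz mod fs = 24.5 MHz.
24.5 MHz ≤ fs/2 = 27 MHz, appears at 24.5 MHz.
193 MHz mod fs = 31 MHz.
31 MHz > fs/2 = 27 MHz, folds to fs − 31 MHz = 23 MHz.
Distinct values: {13.5 MHz, 19 MHz, 23 MHz, 24.5 MHz}.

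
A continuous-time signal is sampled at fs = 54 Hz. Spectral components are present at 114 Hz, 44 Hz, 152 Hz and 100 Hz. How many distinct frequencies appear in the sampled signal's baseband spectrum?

3

fs/2 = 27 Hz.
114 Hz mod fs = 6 Hz.
6 Hz ≤ fs/2 = 27 Hz, appears at 6 Hz.
44 Hz > fs/2 = 27 Hz, folds to fs − 44 Hz = 10 Hz.
152 Hz mod fs = 44 Hz.
44 Hz > fs/2 = 27 Hz, folds to fs − 44 Hz = 10 Hz.
100 Hz mod fs = 46 Hz.
46 Hz > fs/2 = 27 Hz, folds to fs − 46 Hz = 8 Hz.
Distinct values: {6 Hz, 8 Hz, 10 Hz} → 3.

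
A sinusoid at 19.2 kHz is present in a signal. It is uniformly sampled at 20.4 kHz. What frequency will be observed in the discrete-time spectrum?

1.2 kHz

19.2 kHz > fs/2 = 10.2 kHz, folds to fs − 19.2 kHz = 1.2 kHz.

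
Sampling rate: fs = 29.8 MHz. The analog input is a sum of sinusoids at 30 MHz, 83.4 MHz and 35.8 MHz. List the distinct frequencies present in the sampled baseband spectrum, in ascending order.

fs/2 = 14.9 MHz.
30 MHz mod fs = 0.2 MHz.
0.2 MHz ≤ fs/2 = 14.9 MHz, appears at 0.2 MHz.
83.4 MHz mod fs = 23.8 MHz.
23.8 MHz > fs/2 = 14.9 MHz, folds to fs − 23.8 MHz = 6 MHz.
35.8 MHz mod fs = 6 MHz.
6 MHz ≤ fs/2 = 14.9 MHz, appears at 6 MHz.
Distinct values: {0.2 MHz, 6 MHz}.

0.2 MHz, 6 MHz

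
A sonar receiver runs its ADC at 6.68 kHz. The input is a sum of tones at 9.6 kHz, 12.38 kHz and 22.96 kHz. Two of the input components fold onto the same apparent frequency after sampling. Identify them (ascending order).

fs/2 = 3.34 kHz.
9.6 kHz mod fs = 2.92 kHz.
2.92 kHz ≤ fs/2 = 3.34 kHz, appears at 2.92 kHz.
12.38 kHz mod fs = 5.7 kHz.
5.7 kHz > fs/2 = 3.34 kHz, folds to fs − 5.7 kHz = 0.98 kHz.
22.96 kHz mod fs = 2.92 kHz.
2.92 kHz ≤ fs/2 = 3.34 kHz, appears at 2.92 kHz.
9.6 kHz and 22.96 kHz both map to 2.92 kHz.

9.6 kHz, 22.96 kHz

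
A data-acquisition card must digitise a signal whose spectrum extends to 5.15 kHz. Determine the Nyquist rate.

Nyquist rate = 2 × 5.15 kHz = 10.3 kHz.

10.3 kHz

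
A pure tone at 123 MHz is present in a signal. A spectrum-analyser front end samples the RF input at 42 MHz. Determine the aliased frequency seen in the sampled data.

3 MHz

123 MHz mod fs = 39 MHz.
39 MHz > fs/2 = 21 MHz, folds to fs − 39 MHz = 3 MHz.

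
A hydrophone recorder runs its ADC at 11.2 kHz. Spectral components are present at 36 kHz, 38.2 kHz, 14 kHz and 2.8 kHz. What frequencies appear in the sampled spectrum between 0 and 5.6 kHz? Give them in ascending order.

2.4 kHz, 2.8 kHz, 4.6 kHz

fs/2 = 5.6 kHz.
36 kHz mod fs = 2.4 kHz.
2.4 kHz ≤ fs/2 = 5.6 kHz, appears at 2.4 kHz.
38.2 kHz mod fs = 4.6 kHz.
4.6 kHz ≤ fs/2 = 5.6 kHz, appears at 4.6 kHz.
14 kHz mod fs = 2.8 kHz.
2.8 kHz ≤ fs/2 = 5.6 kHz, appears at 2.8 kHz.
2.8 kHz ≤ fs/2 = 5.6 kHz, passes unchanged.
Distinct values: {2.4 kHz, 2.8 kHz, 4.6 kHz}.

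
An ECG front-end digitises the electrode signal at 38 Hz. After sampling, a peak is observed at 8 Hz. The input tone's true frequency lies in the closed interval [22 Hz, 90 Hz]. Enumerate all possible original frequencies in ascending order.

Frequencies that alias to 8 Hz are k·fs ± 8 Hz for integer k ≥ 0.
k=0: 8 Hz.
k=1: 30 Hz, 46 Hz.
k=2: 68 Hz, 84 Hz.
k=3: 106 Hz, 122 Hz.
Within [22 Hz, 90 Hz]: 30 Hz, 46 Hz, 68 Hz, 84 Hz.

30 Hz, 46 Hz, 68 Hz, 84 Hz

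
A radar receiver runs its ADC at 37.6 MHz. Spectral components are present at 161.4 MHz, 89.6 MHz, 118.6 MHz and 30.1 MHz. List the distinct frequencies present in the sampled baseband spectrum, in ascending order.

5.8 MHz, 7.5 MHz, 11 MHz, 14.4 MHz

fs/2 = 18.8 MHz.
161.4 MHz mod fs = 11 MHz.
11 MHz ≤ fs/2 = 18.8 MHz, appears at 11 MHz.
89.6 MHz mod fs = 14.4 MHz.
14.4 MHz ≤ fs/2 = 18.8 MHz, appears at 14.4 MHz.
118.6 MHz mod fs = 5.8 MHz.
5.8 MHz ≤ fs/2 = 18.8 MHz, appears at 5.8 MHz.
30.1 MHz > fs/2 = 18.8 MHz, folds to fs − 30.1 MHz = 7.5 MHz.
Distinct values: {5.8 MHz, 7.5 MHz, 11 MHz, 14.4 MHz}.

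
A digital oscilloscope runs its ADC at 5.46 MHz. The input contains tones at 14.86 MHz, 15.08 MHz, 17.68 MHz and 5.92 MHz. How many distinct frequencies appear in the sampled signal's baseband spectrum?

3

fs/2 = 2.73 MHz.
14.86 MHz mod fs = 3.94 MHz.
3.94 MHz > fs/2 = 2.73 MHz, folds to fs − 3.94 MHz = 1.52 MHz.
15.08 MHz mod fs = 4.16 MHz.
4.16 MHz > fs/2 = 2.73 MHz, folds to fs − 4.16 MHz = 1.3 MHz.
17.68 MHz mod fs = 1.3 MHz.
1.3 MHz ≤ fs/2 = 2.73 MHz, appears at 1.3 MHz.
5.92 MHz mod fs = 0.46 MHz.
0.46 MHz ≤ fs/2 = 2.73 MHz, appears at 0.46 MHz.
Distinct values: {0.46 MHz, 1.3 MHz, 1.52 MHz} → 3.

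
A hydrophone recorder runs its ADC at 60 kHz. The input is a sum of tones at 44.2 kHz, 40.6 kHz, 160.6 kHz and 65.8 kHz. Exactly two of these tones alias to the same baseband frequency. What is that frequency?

19.4 kHz

fs/2 = 30 kHz.
44.2 kHz > fs/2 = 30 kHz, folds to fs − 44.2 kHz = 15.8 kHz.
40.6 kHz > fs/2 = 30 kHz, folds to fs − 40.6 kHz = 19.4 kHz.
160.6 kHz mod fs = 40.6 kHz.
40.6 kHz > fs/2 = 30 kHz, folds to fs − 40.6 kHz = 19.4 kHz.
65.8 kHz mod fs = 5.8 kHz.
5.8 kHz ≤ fs/2 = 30 kHz, appears at 5.8 kHz.
40.6 kHz and 160.6 kHz both map to 19.4 kHz.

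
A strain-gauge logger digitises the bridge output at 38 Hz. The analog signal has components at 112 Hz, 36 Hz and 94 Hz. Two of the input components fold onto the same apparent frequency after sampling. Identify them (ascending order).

fs/2 = 19 Hz.
112 Hz mod fs = 36 Hz.
36 Hz > fs/2 = 19 Hz, folds to fs − 36 Hz = 2 Hz.
36 Hz > fs/2 = 19 Hz, folds to fs − 36 Hz = 2 Hz.
94 Hz mod fs = 18 Hz.
18 Hz ≤ fs/2 = 19 Hz, appears at 18 Hz.
36 Hz and 112 Hz both map to 2 Hz.

36 Hz, 112 Hz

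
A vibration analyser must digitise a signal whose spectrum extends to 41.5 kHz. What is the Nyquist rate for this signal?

Nyquist rate = 2 × 41.5 kHz = 83 kHz.

83 kHz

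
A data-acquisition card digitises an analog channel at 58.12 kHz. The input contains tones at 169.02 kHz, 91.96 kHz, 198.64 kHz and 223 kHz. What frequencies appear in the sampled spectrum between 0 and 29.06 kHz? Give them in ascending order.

5.34 kHz, 9.48 kHz, 24.28 kHz

fs/2 = 29.06 kHz.
169.02 kHz mod fs = 52.78 kHz.
52.78 kHz > fs/2 = 29.06 kHz, folds to fs − 52.78 kHz = 5.34 kHz.
91.96 kHz mod fs = 33.84 kHz.
33.84 kHz > fs/2 = 29.06 kHz, folds to fs − 33.84 kHz = 24.28 kHz.
198.64 kHz mod fs = 24.28 kHz.
24.28 kHz ≤ fs/2 = 29.06 kHz, appears at 24.28 kHz.
223 kHz mod fs = 48.64 kHz.
48.64 kHz > fs/2 = 29.06 kHz, folds to fs − 48.64 kHz = 9.48 kHz.
Distinct values: {5.34 kHz, 9.48 kHz, 24.28 kHz}.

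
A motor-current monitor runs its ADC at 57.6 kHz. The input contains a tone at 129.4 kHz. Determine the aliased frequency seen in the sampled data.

129.4 kHz mod fs = 14.2 kHz.
14.2 kHz ≤ fs/2 = 28.8 kHz, appears at 14.2 kHz.

14.2 kHz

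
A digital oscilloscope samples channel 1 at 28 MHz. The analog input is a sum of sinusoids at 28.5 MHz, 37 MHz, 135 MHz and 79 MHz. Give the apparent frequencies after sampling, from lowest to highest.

0.5 MHz, 5 MHz, 9 MHz

fs/2 = 14 MHz.
28.5 MHz mod fs = 0.5 MHz.
0.5 MHz ≤ fs/2 = 14 MHz, appears at 0.5 MHz.
37 MHz mod fs = 9 MHz.
9 MHz ≤ fs/2 = 14 MHz, appears at 9 MHz.
135 MHz mod fs = 23 MHz.
23 MHz > fs/2 = 14 MHz, folds to fs − 23 MHz = 5 MHz.
79 MHz mod fs = 23 MHz.
23 MHz > fs/2 = 14 MHz, folds to fs − 23 MHz = 5 MHz.
Distinct values: {0.5 MHz, 5 MHz, 9 MHz}.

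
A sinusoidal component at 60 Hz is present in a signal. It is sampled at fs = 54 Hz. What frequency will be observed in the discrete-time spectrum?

6 Hz

60 Hz mod fs = 6 Hz.
6 Hz ≤ fs/2 = 27 Hz, appears at 6 Hz.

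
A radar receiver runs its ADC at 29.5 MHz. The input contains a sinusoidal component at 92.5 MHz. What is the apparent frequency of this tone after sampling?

92.5 MHz mod fs = 4 MHz.
4 MHz ≤ fs/2 = 14.75 MHz, appears at 4 MHz.

4 MHz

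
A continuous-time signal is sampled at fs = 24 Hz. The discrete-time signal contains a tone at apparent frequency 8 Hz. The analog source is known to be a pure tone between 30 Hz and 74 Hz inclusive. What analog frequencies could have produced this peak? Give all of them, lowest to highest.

Frequencies that alias to 8 Hz are k·fs ± 8 Hz for integer k ≥ 0.
k=0: 8 Hz.
k=1: 16 Hz, 32 Hz.
k=2: 40 Hz, 56 Hz.
k=3: 64 Hz, 80 Hz.
k=4: 88 Hz, 104 Hz.
Within [30 Hz, 74 Hz]: 32 Hz, 40 Hz, 56 Hz, 64 Hz.

32 Hz, 40 Hz, 56 Hz, 64 Hz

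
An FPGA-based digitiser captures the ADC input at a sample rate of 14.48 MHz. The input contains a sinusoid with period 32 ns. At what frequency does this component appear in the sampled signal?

T = 32 ns → f = 1/T = 31.25 MHz.
31.25 MHz mod fs = 2.29 MHz.
2.29 MHz ≤ fs/2 = 7.24 MHz, appears at 2.29 MHz.

2.29 MHz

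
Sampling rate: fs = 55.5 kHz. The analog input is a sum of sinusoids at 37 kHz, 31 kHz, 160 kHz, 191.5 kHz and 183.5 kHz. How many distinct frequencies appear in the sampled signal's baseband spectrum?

fs/2 = 27.75 kHz.
37 kHz > fs/2 = 27.75 kHz, folds to fs − 37 kHz = 18.5 kHz.
31 kHz > fs/2 = 27.75 kHz, folds to fs − 31 kHz = 24.5 kHz.
160 kHz mod fs = 49 kHz.
49 kHz > fs/2 = 27.75 kHz, folds to fs − 49 kHz = 6.5 kHz.
191.5 kHz mod fs = 25 kHz.
25 kHz ≤ fs/2 = 27.75 kHz, appears at 25 kHz.
183.5 kHz mod fs = 17 kHz.
17 kHz ≤ fs/2 = 27.75 kHz, appears at 17 kHz.
Distinct values: {6.5 kHz, 17 kHz, 18.5 kHz, 24.5 kHz, 25 kHz} → 5.

5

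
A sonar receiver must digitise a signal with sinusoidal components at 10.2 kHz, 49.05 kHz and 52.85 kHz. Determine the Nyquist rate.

Highest-frequency component: 52.85 kHz.
Nyquist rate = 2 × 52.85 kHz = 105.7 kHz.

105.7 kHz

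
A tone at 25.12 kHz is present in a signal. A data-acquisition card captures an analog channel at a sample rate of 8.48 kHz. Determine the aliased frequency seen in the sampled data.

25.12 kHz mod fs = 8.16 kHz.
8.16 kHz > fs/2 = 4.24 kHz, folds to fs − 8.16 kHz = 0.32 kHz.

0.32 kHz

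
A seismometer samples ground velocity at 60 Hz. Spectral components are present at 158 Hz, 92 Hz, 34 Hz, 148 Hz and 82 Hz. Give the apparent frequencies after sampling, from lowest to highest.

22 Hz, 26 Hz, 28 Hz

fs/2 = 30 Hz.
158 Hz mod fs = 38 Hz.
38 Hz > fs/2 = 30 Hz, folds to fs − 38 Hz = 22 Hz.
92 Hz mod fs = 32 Hz.
32 Hz > fs/2 = 30 Hz, folds to fs − 32 Hz = 28 Hz.
34 Hz > fs/2 = 30 Hz, folds to fs − 34 Hz = 26 Hz.
148 Hz mod fs = 28 Hz.
28 Hz ≤ fs/2 = 30 Hz, appears at 28 Hz.
82 Hz mod fs = 22 Hz.
22 Hz ≤ fs/2 = 30 Hz, appears at 22 Hz.
Distinct values: {22 Hz, 26 Hz, 28 Hz}.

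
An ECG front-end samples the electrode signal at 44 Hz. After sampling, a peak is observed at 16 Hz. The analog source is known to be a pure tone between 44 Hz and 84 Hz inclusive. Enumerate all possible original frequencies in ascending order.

Frequencies that alias to 16 Hz are k·fs ± 16 Hz for integer k ≥ 0.
k=0: 16 Hz.
k=1: 28 Hz, 60 Hz.
k=2: 72 Hz, 104 Hz.
k=3: 116 Hz, 148 Hz.
Within [44 Hz, 84 Hz]: 60 Hz, 72 Hz.

60 Hz, 72 Hz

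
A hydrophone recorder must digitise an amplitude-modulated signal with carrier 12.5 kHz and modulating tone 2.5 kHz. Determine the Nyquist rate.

30 kHz

AM sidebands sit at fc ± fm = 10 kHz and 15 kHz.
Highest-frequency component: 15 kHz.
Nyquist rate = 2 × 15 kHz = 30 kHz.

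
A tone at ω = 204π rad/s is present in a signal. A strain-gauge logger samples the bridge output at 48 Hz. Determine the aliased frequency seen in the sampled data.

ω = 204π rad/s → f = ω/(2π) = 102 Hz.
102 Hz mod fs = 6 Hz.
6 Hz ≤ fs/2 = 24 Hz, appears at 6 Hz.

6 Hz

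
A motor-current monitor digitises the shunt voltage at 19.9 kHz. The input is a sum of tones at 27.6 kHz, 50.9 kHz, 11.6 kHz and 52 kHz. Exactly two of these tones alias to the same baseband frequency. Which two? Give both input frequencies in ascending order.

fs/2 = 9.95 kHz.
27.6 kHz mod fs = 7.7 kHz.
7.7 kHz ≤ fs/2 = 9.95 kHz, appears at 7.7 kHz.
50.9 kHz mod fs = 11.1 kHz.
11.1 kHz > fs/2 = 9.95 kHz, folds to fs − 11.1 kHz = 8.8 kHz.
11.6 kHz > fs/2 = 9.95 kHz, folds to fs − 11.6 kHz = 8.3 kHz.
52 kHz mod fs = 12.2 kHz.
12.2 kHz > fs/2 = 9.95 kHz, folds to fs − 12.2 kHz = 7.7 kHz.
27.6 kHz and 52 kHz both map to 7.7 kHz.

27.6 kHz, 52 kHz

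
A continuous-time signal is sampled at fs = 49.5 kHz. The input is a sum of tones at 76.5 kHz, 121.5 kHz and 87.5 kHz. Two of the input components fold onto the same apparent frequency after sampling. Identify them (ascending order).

76.5 kHz, 121.5 kHz

fs/2 = 24.75 kHz.
76.5 kHz mod fs = 27 kHz.
27 kHz > fs/2 = 24.75 kHz, folds to fs − 27 kHz = 22.5 kHz.
121.5 kHz mod fs = 22.5 kHz.
22.5 kHz ≤ fs/2 = 24.75 kHz, appears at 22.5 kHz.
87.5 kHz mod fs = 38 kHz.
38 kHz > fs/2 = 24.75 kHz, folds to fs − 38 kHz = 11.5 kHz.
76.5 kHz and 121.5 kHz both map to 22.5 kHz.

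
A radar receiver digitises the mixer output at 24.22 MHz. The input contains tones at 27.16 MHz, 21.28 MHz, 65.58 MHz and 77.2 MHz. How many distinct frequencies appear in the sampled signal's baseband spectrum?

3

fs/2 = 12.11 MHz.
27.16 MHz mod fs = 2.94 MHz.
2.94 MHz ≤ fs/2 = 12.11 MHz, appears at 2.94 MHz.
21.28 MHz > fs/2 = 12.11 MHz, folds to fs − 21.28 MHz = 2.94 MHz.
65.58 MHz mod fs = 17.14 MHz.
17.14 MHz > fs/2 = 12.11 MHz, folds to fs − 17.14 MHz = 7.08 MHz.
77.2 MHz mod fs = 4.54 MHz.
4.54 MHz ≤ fs/2 = 12.11 MHz, appears at 4.54 MHz.
Distinct values: {2.94 MHz, 4.54 MHz, 7.08 MHz} → 3.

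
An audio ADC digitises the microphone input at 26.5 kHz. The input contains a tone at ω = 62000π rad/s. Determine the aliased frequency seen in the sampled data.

ω = 62000π rad/s → f = ω/(2π) = 31000 Hz = 31 kHz.
31 kHz mod fs = 4.5 kHz.
4.5 kHz ≤ fs/2 = 13.25 kHz, appears at 4.5 kHz.

4.5 kHz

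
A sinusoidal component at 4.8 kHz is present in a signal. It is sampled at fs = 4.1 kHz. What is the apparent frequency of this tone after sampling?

4.8 kHz mod fs = 0.7 kHz.
0.7 kHz ≤ fs/2 = 2.05 kHz, appears at 0.7 kHz.

0.7 kHz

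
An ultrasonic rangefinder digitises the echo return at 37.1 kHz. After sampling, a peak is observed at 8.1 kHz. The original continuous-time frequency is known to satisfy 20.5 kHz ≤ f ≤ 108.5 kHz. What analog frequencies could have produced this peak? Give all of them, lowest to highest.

Frequencies that alias to 8.1 kHz are k·fs ± 8.1 kHz for integer k ≥ 0.
k=0: 8.1 kHz.
k=1: 29 kHz, 45.2 kHz.
k=2: 66.1 kHz, 82.3 kHz.
k=3: 103.2 kHz, 119.4 kHz.
k=4: 140.3 kHz, 156.5 kHz.
Within [20.5 kHz, 108.5 kHz]: 29 kHz, 45.2 kHz, 66.1 kHz, 82.3 kHz, 103.2 kHz.

29 kHz, 45.2 kHz, 66.1 kHz, 82.3 kHz, 103.2 kHz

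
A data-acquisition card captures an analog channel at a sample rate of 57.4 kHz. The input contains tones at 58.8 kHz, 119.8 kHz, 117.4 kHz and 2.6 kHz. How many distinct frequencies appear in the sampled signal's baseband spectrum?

fs/2 = 28.7 kHz.
58.8 kHz mod fs = 1.4 kHz.
1.4 kHz ≤ fs/2 = 28.7 kHz, appears at 1.4 kHz.
119.8 kHz mod fs = 5 kHz.
5 kHz ≤ fs/2 = 28.7 kHz, appears at 5 kHz.
117.4 kHz mod fs = 2.6 kHz.
2.6 kHz ≤ fs/2 = 28.7 kHz, appears at 2.6 kHz.
2.6 kHz ≤ fs/2 = 28.7 kHz, passes unchanged.
Distinct values: {1.4 kHz, 2.6 kHz, 5 kHz} → 3.

3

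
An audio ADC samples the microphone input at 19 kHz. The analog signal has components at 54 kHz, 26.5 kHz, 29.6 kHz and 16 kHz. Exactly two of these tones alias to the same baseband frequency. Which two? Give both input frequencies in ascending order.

fs/2 = 9.5 kHz.
54 kHz mod fs = 16 kHz.
16 kHz > fs/2 = 9.5 kHz, folds to fs − 16 kHz = 3 kHz.
26.5 kHz mod fs = 7.5 kHz.
7.5 kHz ≤ fs/2 = 9.5 kHz, appears at 7.5 kHz.
29.6 kHz mod fs = 10.6 kHz.
10.6 kHz > fs/2 = 9.5 kHz, folds to fs − 10.6 kHz = 8.4 kHz.
16 kHz > fs/2 = 9.5 kHz, folds to fs − 16 kHz = 3 kHz.
16 kHz and 54 kHz both map to 3 kHz.

16 kHz, 54 kHz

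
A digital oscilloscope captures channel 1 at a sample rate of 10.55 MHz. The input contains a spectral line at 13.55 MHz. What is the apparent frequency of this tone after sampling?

13.55 MHz mod fs = 3 MHz.
3 MHz ≤ fs/2 = 5.275 MHz, appears at 3 MHz.

3 MHz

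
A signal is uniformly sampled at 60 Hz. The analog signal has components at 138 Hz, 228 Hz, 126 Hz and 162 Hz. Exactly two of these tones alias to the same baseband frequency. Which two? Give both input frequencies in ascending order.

fs/2 = 30 Hz.
138 Hz mod fs = 18 Hz.
18 Hz ≤ fs/2 = 30 Hz, appears at 18 Hz.
228 Hz mod fs = 48 Hz.
48 Hz > fs/2 = 30 Hz, folds to fs − 48 Hz = 12 Hz.
126 Hz mod fs = 6 Hz.
6 Hz ≤ fs/2 = 30 Hz, appears at 6 Hz.
162 Hz mod fs = 42 Hz.
42 Hz > fs/2 = 30 Hz, folds to fs − 42 Hz = 18 Hz.
138 Hz and 162 Hz both map to 18 Hz.

138 Hz, 162 Hz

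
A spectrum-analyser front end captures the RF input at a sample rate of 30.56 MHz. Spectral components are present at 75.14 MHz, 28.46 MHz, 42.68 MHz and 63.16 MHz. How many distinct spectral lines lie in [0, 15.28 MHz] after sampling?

4

fs/2 = 15.28 MHz.
75.14 MHz mod fs = 14.02 MHz.
14.02 MHz ≤ fs/2 = 15.28 MHz, appears at 14.02 MHz.
28.46 MHz > fs/2 = 15.28 MHz, folds to fs − 28.46 MHz = 2.1 MHz.
42.68 MHz mod fs = 12.12 MHz.
12.12 MHz ≤ fs/2 = 15.28 MHz, appears at 12.12 MHz.
63.16 MHz mod fs = 2.04 MHz.
2.04 MHz ≤ fs/2 = 15.28 MHz, appears at 2.04 MHz.
Distinct values: {2.04 MHz, 2.1 MHz, 12.12 MHz, 14.02 MHz} → 4.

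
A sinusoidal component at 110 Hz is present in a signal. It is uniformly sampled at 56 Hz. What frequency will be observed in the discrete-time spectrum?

110 Hz mod fs = 54 Hz.
54 Hz > fs/2 = 28 Hz, folds to fs − 54 Hz = 2 Hz.

2 Hz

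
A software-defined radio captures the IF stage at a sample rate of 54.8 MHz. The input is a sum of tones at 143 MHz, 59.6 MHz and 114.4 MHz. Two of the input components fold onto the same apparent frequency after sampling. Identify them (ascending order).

59.6 MHz, 114.4 MHz

fs/2 = 27.4 MHz.
143 MHz mod fs = 33.4 MHz.
33.4 MHz > fs/2 = 27.4 MHz, folds to fs − 33.4 MHz = 21.4 MHz.
59.6 MHz mod fs = 4.8 MHz.
4.8 MHz ≤ fs/2 = 27.4 MHz, appears at 4.8 MHz.
114.4 MHz mod fs = 4.8 MHz.
4.8 MHz ≤ fs/2 = 27.4 MHz, appears at 4.8 MHz.
59.6 MHz and 114.4 MHz both map to 4.8 MHz.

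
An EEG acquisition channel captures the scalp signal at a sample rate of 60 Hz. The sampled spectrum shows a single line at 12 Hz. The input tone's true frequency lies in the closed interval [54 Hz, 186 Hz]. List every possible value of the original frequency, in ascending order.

Frequencies that alias to 12 Hz are k·fs ± 12 Hz for integer k ≥ 0.
k=0: 12 Hz.
k=1: 48 Hz, 72 Hz.
k=2: 108 Hz, 132 Hz.
k=3: 168 Hz, 192 Hz.
k=4: 228 Hz, 252 Hz.
Within [54 Hz, 186 Hz]: 72 Hz, 108 Hz, 132 Hz, 168 Hz.

72 Hz, 108 Hz, 132 Hz, 168 Hz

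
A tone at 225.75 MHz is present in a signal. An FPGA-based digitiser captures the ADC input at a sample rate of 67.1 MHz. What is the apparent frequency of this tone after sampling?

225.75 MHz mod fs = 24.45 MHz.
24.45 MHz ≤ fs/2 = 33.55 MHz, appears at 24.45 MHz.

24.45 MHz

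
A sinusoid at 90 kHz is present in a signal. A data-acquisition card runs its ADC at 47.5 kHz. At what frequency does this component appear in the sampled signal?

5 kHz

90 kHz mod fs = 42.5 kHz.
42.5 kHz > fs/2 = 23.75 kHz, folds to fs − 42.5 kHz = 5 kHz.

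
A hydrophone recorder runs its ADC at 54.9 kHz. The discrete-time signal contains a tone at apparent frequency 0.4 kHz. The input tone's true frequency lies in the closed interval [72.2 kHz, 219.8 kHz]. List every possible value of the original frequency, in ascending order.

109.4 kHz, 110.2 kHz, 164.3 kHz, 165.1 kHz, 219.2 kHz

Frequencies that alias to 0.4 kHz are k·fs ± 0.4 kHz for integer k ≥ 0.
k=0: 0.4 kHz.
k=1: 54.5 kHz, 55.3 kHz.
k=2: 109.4 kHz, 110.2 kHz.
k=3: 164.3 kHz, 165.1 kHz.
k=4: 219.2 kHz, 220 kHz.
k=5: 274.1 kHz, 274.9 kHz.
Within [72.2 kHz, 219.8 kHz]: 109.4 kHz, 110.2 kHz, 164.3 kHz, 165.1 kHz, 219.2 kHz.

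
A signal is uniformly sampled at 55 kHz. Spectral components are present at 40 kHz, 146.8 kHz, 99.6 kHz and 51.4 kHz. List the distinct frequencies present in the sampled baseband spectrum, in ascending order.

3.6 kHz, 10.4 kHz, 15 kHz, 18.2 kHz

fs/2 = 27.5 kHz.
40 kHz > fs/2 = 27.5 kHz, folds to fs − 40 kHz = 15 kHz.
146.8 kHz mod fs = 36.8 kHz.
36.8 kHz > fs/2 = 27.5 kHz, folds to fs − 36.8 kHz = 18.2 kHz.
99.6 kHz mod fs = 44.6 kHz.
44.6 kHz > fs/2 = 27.5 kHz, folds to fs − 44.6 kHz = 10.4 kHz.
51.4 kHz > fs/2 = 27.5 kHz, folds to fs − 51.4 kHz = 3.6 kHz.
Distinct values: {3.6 kHz, 10.4 kHz, 15 kHz, 18.2 kHz}.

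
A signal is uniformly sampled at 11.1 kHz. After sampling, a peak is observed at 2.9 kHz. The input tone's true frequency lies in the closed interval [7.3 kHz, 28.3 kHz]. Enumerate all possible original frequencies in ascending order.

8.2 kHz, 14 kHz, 19.3 kHz, 25.1 kHz

Frequencies that alias to 2.9 kHz are k·fs ± 2.9 kHz for integer k ≥ 0.
k=0: 2.9 kHz.
k=1: 8.2 kHz, 14 kHz.
k=2: 19.3 kHz, 25.1 kHz.
k=3: 30.4 kHz, 36.2 kHz.
Within [7.3 kHz, 28.3 kHz]: 8.2 kHz, 14 kHz, 19.3 kHz, 25.1 kHz.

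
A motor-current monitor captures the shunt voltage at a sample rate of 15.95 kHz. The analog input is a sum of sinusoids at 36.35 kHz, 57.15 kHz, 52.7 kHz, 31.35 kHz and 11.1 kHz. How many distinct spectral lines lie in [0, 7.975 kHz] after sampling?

4

fs/2 = 7.975 kHz.
36.35 kHz mod fs = 4.45 kHz.
4.45 kHz ≤ fs/2 = 7.975 kHz, appears at 4.45 kHz.
57.15 kHz mod fs = 9.3 kHz.
9.3 kHz > fs/2 = 7.975 kHz, folds to fs − 9.3 kHz = 6.65 kHz.
52.7 kHz mod fs = 4.85 kHz.
4.85 kHz ≤ fs/2 = 7.975 kHz, appears at 4.85 kHz.
31.35 kHz mod fs = 15.4 kHz.
15.4 kHz > fs/2 = 7.975 kHz, folds to fs − 15.4 kHz = 0.55 kHz.
11.1 kHz > fs/2 = 7.975 kHz, folds to fs − 11.1 kHz = 4.85 kHz.
Distinct values: {0.55 kHz, 4.45 kHz, 4.85 kHz, 6.65 kHz} → 4.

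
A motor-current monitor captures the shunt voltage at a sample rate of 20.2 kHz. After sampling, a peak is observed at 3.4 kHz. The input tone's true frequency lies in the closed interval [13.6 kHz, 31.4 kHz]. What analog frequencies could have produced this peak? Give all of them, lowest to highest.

16.8 kHz, 23.6 kHz

Frequencies that alias to 3.4 kHz are k·fs ± 3.4 kHz for integer k ≥ 0.
k=0: 3.4 kHz.
k=1: 16.8 kHz, 23.6 kHz.
k=2: 37 kHz, 43.8 kHz.
Within [13.6 kHz, 31.4 kHz]: 16.8 kHz, 23.6 kHz.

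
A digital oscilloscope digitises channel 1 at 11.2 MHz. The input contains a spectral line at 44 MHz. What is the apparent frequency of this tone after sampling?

0.8 MHz

44 MHz mod fs = 10.4 MHz.
10.4 MHz > fs/2 = 5.6 MHz, folds to fs − 10.4 MHz = 0.8 MHz.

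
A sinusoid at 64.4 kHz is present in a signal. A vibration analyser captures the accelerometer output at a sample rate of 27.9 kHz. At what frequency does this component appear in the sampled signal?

64.4 kHz mod fs = 8.6 kHz.
8.6 kHz ≤ fs/2 = 13.95 kHz, appears at 8.6 kHz.

8.6 kHz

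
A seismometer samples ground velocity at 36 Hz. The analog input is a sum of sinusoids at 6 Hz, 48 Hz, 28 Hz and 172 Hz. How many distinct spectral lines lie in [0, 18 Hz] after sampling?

3

fs/2 = 18 Hz.
6 Hz ≤ fs/2 = 18 Hz, passes unchanged.
48 Hz mod fs = 12 Hz.
12 Hz ≤ fs/2 = 18 Hz, appears at 12 Hz.
28 Hz > fs/2 = 18 Hz, folds to fs − 28 Hz = 8 Hz.
172 Hz mod fs = 28 Hz.
28 Hz > fs/2 = 18 Hz, folds to fs − 28 Hz = 8 Hz.
Distinct values: {6 Hz, 8 Hz, 12 Hz} → 3.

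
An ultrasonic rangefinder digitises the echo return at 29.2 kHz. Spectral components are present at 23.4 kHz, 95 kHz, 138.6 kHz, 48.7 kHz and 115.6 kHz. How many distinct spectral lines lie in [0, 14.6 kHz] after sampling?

fs/2 = 14.6 kHz.
23.4 kHz > fs/2 = 14.6 kHz, folds to fs − 23.4 kHz = 5.8 kHz.
95 kHz mod fs = 7.4 kHz.
7.4 kHz ≤ fs/2 = 14.6 kHz, appears at 7.4 kHz.
138.6 kHz mod fs = 21.8 kHz.
21.8 kHz > fs/2 = 14.6 kHz, folds to fs − 21.8 kHz = 7.4 kHz.
48.7 kHz mod fs = 19.5 kHz.
19.5 kHz > fs/2 = 14.6 kHz, folds to fs − 19.5 kHz = 9.7 kHz.
115.6 kHz mod fs = 28 kHz.
28 kHz > fs/2 = 14.6 kHz, folds to fs − 28 kHz = 1.2 kHz.
Distinct values: {1.2 kHz, 5.8 kHz, 7.4 kHz, 9.7 kHz} → 4.

4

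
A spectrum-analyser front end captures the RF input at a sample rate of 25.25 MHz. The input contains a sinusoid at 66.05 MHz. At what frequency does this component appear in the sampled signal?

66.05 MHz mod fs = 15.55 MHz.
15.55 MHz > fs/2 = 12.625 MHz, folds to fs − 15.55 MHz = 9.7 MHz.

9.7 MHz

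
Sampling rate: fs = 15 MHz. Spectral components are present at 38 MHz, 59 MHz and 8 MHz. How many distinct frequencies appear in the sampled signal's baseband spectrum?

fs/2 = 7.5 MHz.
38 MHz mod fs = 8 MHz.
8 MHz > fs/2 = 7.5 MHz, folds to fs − 8 MHz = 7 MHz.
59 MHz mod fs = 14 MHz.
14 MHz > fs/2 = 7.5 MHz, folds to fs − 14 MHz = 1 MHz.
8 MHz > fs/2 = 7.5 MHz, folds to fs − 8 MHz = 7 MHz.
Distinct values: {1 MHz, 7 MHz} → 2.

2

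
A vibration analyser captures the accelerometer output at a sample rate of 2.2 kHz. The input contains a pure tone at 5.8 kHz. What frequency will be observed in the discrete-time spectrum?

0.8 kHz

5.8 kHz mod fs = 1.4 kHz.
1.4 kHz > fs/2 = 1.1 kHz, folds to fs − 1.4 kHz = 0.8 kHz.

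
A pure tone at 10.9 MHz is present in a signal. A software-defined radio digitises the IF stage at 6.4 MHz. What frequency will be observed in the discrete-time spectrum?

1.9 MHz

10.9 MHz mod fs = 4.5 MHz.
4.5 MHz > fs/2 = 3.2 MHz, folds to fs − 4.5 MHz = 1.9 MHz.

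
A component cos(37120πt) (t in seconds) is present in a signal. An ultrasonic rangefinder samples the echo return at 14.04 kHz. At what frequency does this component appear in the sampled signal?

4.52 kHz

ω = 37120π rad/s → f = ω/(2π) = 18560 Hz = 18.56 kHz.
18.56 kHz mod fs = 4.52 kHz.
4.52 kHz ≤ fs/2 = 7.02 kHz, appears at 4.52 kHz.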